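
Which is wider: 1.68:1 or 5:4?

1.68:1

1.68 and 5:4 = 1.25; 1.68 > 1.25.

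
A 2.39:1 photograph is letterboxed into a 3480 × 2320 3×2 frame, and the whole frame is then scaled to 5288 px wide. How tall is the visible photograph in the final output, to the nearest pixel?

2213 px

Fitted into 3480×2320, the photograph spans the width; its height is 3480 / 2.390 ≈ 1456.07 px.
The frame scales by 5288/3480 = 1.5195; 1456.07 × 1.5195 ≈ 2212.55 px.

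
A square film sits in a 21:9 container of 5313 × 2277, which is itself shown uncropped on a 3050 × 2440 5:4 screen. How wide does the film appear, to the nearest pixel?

1307 px

First fit — square into 5313×2277 spans the height: 2277.00 × 2277.00.
Second fit — the 21:9 canvas into 3050×2440 spans the width: 3050.00 × 1307.14 (×0.5741 from 5313×2277).
So the film's width is 2277.00 × 0.5741 ≈ 1307.14.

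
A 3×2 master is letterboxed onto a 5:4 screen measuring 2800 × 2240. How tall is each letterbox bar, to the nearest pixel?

Since 1.500 > 1.250, the master is width-limited.
That makes the image 1866.67 px tall (2800 × 2/3).
Leftover height: 2240 − 1866.67 = 373.33 px → 186.67 each side.

187 px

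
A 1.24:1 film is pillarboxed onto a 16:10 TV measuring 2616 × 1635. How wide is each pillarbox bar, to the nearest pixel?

1.24:1 is narrower than 16:10, so it spans the full height.
That makes the image 2027.40 px wide (1635 × 1.240).
2616 − 2027.40 = 588.60 px of bars (294.30 each).

294 px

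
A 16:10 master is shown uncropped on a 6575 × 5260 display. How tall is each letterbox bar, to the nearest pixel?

575 px

Since 1.600 > 1.250, the master is width-limited.
The master is 6575 × 10/16 ≈ 4109.38 px tall.
Leftover height: 5260 − 4109.38 = 1150.62 px → 575.31 each side.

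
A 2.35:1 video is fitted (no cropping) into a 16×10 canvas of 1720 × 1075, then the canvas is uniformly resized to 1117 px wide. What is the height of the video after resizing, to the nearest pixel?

475 px

In the 1720×1075 frame the video fills the width: height = 1720 / 2.350 ≈ 731.91 px.
Resizing to 1117 px wide multiplies everything by 0.6494: 731.91 → 475.32 px.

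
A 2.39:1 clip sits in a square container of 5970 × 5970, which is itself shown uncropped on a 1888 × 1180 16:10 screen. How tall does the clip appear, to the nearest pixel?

494 px

First fit — 2.39:1 into 5970×5970 spans the width: 5970.00 × 2497.91.
The square canvas is height-limited in 1888×1180, giving 1180.00 × 1180.00; scale factor 0.1977.
Applying the same ×0.1977: 2497.91 → 493.72.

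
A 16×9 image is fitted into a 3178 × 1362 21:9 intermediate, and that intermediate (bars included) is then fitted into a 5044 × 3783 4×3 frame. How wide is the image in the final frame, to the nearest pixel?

16×9 in 3178×1362: fills the height, so the image is 2421.33 × 1362.00.
21:9 in 5044×3783: fills the width, so the intermediate becomes 5044.00 × 2161.71 — a scale of ×1.5872.
Applying the same ×1.5872: 2421.33 → 3843.05.

3843 px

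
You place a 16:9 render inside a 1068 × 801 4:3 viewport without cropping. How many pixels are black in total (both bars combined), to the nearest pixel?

213867 pixels

Since 1.778 > 1.333, the render is width-limited.
The render is 1068 × 9/16 ≈ 600.7500 px tall.
Leftover height: 801 − 600.7500 = 200.2500 px.
Across the 1068-px span: 200.2500 × 1068 ≈ 213867 px.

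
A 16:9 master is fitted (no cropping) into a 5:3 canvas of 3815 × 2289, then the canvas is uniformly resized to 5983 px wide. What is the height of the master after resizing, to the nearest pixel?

3365 px

In the 3815×2289 frame the master fills the width: height = 3815 × 9/16 ≈ 2145.94 px.
Scaling 3815 → 5983 is ×1.5683, so the height becomes 2145.94 × 1.5683 ≈ 3365.44 px.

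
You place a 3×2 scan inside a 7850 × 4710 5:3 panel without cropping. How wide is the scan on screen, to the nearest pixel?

3×2 (1.500) < 5:3 (1.667), so the scan fills the height.
The scan is 4710 × 3/2 ≈ 7065.00 px wide.

7065 px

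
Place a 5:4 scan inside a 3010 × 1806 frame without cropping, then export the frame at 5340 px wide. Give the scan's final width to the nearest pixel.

Fitted into 3010×1806, the scan spans the height; its width is 1806 × 5/4 ≈ 2257.50 px.
Scaling 3010 → 5340 is ×1.7741, so the width becomes 2257.50 × 1.7741 ≈ 4005.00 px.

4005 px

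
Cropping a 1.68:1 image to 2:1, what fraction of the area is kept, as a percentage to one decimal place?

84.0%

2:1 is wider than 1.68:1, so the crop keeps the full width and trims the height.
Area ratio = (1.680)/(2.000) = 84.00% retained.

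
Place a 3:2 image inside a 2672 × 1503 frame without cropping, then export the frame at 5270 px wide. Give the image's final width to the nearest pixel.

4447 px

In the 2672×1503 frame the image fills the height: width = 1503 × 3/2 ≈ 2254.50 px.
Resizing to 5270 px wide multiplies everything by 1.9723: 2254.50 → 4446.56 px.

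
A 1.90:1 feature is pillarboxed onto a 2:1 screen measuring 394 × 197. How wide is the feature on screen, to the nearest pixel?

374 px

Since 1.900 < 2.000, the feature is height-limited.
Content width = 197 × 1.900 ≈ 374.30 px.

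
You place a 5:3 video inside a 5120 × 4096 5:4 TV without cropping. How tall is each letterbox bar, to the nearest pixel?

512 px

5:3 is wider than 5:4, so it spans the full width.
The video is 5120 × 3/5 ≈ 3072.00 px tall.
4096 − 3072.00 = 1024.00 px of bars (512.00 each).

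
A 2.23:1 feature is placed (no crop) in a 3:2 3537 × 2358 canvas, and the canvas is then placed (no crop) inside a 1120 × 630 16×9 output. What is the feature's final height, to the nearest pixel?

2.23:1 in 3537×2358: fills the width, so the feature is 3537.00 × 1586.10.
3:2 in 1120×630: fills the height, so the intermediate becomes 945.00 × 630.00 — a scale of ×0.2672.
Applying the same ×0.2672: 1586.10 → 423.77.

424 px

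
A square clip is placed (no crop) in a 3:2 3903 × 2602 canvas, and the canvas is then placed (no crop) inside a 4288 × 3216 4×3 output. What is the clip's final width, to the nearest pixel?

2859 px

square in 3903×2602: fills the height, so the clip is 2602.00 × 2602.00.
The 3:2 canvas is width-limited in 4288×3216, giving 4288.00 × 2858.67; scale factor 1.0986.
The clip scales with it: width 2602.00 × 1.0986 ≈ 2858.67.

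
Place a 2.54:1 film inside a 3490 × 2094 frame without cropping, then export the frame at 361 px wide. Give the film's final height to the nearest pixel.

In the 3490×2094 frame the film fills the width: height = 3490 / 2.540 ≈ 1374.02 px.
The frame scales by 361/3490 = 0.1034; 1374.02 × 0.1034 ≈ 142.13 px.

142 px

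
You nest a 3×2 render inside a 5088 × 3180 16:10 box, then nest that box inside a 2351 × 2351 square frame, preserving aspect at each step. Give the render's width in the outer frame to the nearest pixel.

2204 px

First fit — 3×2 into 5088×3180 spans the height: 4770.00 × 3180.00.
Second fit — the 16:10 canvas into 2351×2351 spans the width: 2351.00 × 1469.38 (×0.4621 from 5088×3180).
The render scales with it: width 4770.00 × 0.4621 ≈ 2204.06.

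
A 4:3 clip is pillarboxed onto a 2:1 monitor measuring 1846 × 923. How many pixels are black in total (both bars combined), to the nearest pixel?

4:3 (1.333) < 2:1 (2.000), so the clip fills the height.
Content width = 923 × 4/3 ≈ 1230.6667 px.
Black = 1846 − 1230.6667 = 615.3333 px.
Across the 923-px span: 615.3333 × 923 ≈ 567953 px.

567953 pixels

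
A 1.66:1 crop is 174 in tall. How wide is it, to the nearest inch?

174 × 1.660 = 288.84.

289 in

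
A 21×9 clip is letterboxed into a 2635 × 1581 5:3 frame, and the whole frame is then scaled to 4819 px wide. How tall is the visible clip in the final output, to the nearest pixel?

2065 px

At 2635×1581 the clip is width-limited, so height = 2635 × 9/21 ≈ 1129.29 px.
The frame scales by 4819/2635 = 1.8288; 1129.29 × 1.8288 ≈ 2065.29 px.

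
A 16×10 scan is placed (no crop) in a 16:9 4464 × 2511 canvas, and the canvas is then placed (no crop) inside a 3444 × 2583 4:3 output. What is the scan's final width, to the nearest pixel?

3100 px

First fit — 16×10 into 4464×2511 spans the height: 4017.60 × 2511.00.
The 16:9 canvas is width-limited in 3444×2583, giving 3444.00 × 1937.25; scale factor 0.7715.
The scan scales with it: width 4017.60 × 0.7715 ≈ 3099.60.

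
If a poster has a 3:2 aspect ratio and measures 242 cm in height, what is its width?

At 3:2, 242 × 3/2 ≈ 363.

363 cm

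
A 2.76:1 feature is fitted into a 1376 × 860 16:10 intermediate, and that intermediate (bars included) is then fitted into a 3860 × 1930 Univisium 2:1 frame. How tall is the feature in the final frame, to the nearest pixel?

Inside the 1376×860 canvas the feature is width-limited at 1376.00 × 498.55.
Second fit — the 16:10 canvas into 3860×1930 spans the height: 3088.00 × 1930.00 (×2.2442 from 1376×860).
Applying the same ×2.2442: 498.55 → 1118.84.

1119 px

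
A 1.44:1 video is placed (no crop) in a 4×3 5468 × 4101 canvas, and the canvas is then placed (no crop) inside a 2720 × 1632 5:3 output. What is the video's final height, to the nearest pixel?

First fit — 1.44:1 into 5468×4101 spans the width: 5468.00 × 3797.22.
The 4×3 canvas is height-limited in 2720×1632, giving 2176.00 × 1632.00; scale factor 0.3980.
The video scales with it: height 3797.22 × 0.3980 ≈ 1511.11.

1511 px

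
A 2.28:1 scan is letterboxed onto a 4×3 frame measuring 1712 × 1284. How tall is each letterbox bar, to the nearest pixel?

Since 2.280 > 1.333, the scan is width-limited.
Content height = 1712 / 2.280 ≈ 750.88 px.
Black = 1284 − 750.88 = 533.12 px, or 266.56 per bar.

267 px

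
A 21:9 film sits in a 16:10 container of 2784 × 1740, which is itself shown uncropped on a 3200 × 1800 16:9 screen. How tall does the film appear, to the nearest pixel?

First fit — 21:9 into 2784×1740 spans the width: 2784.00 × 1193.14.
The 16:10 canvas is height-limited in 3200×1800, giving 2880.00 × 1800.00; scale factor 1.0345.
So the film's height is 1193.14 × 1.0345 ≈ 1234.29.

1234 px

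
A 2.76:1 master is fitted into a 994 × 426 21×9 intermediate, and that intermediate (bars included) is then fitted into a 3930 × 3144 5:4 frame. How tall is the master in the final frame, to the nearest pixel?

1424 px

2.76:1 in 994×426: fills the width, so the master is 994.00 × 360.14.
The 21×9 canvas is width-limited in 3930×3144, giving 3930.00 × 1684.29; scale factor 3.9537.
So the master's height is 360.14 × 3.9537 ≈ 1423.91.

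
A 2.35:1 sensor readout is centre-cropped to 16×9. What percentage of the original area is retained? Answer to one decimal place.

75.7%

Going from 2.35:1 to 16×9 means cutting width while keeping height.
Fraction kept = (1.778)/(2.350) ≈ 75.65%.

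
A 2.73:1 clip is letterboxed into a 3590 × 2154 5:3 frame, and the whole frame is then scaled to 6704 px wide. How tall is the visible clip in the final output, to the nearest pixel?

2456 px

Fitted into 3590×2154, the clip spans the width; its height is 3590 / 2.730 ≈ 1315.02 px.
Scaling 3590 → 6704 is ×1.8674, so the height becomes 1315.02 × 1.8674 ≈ 2455.68 px.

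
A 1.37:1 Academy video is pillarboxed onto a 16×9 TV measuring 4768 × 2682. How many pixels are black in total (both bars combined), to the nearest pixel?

1.37:1 Academy is narrower than 16×9, so it spans the full height.
Content width = 2682 × 1.370 ≈ 3674.3400 px.
Black = 4768 − 3674.3400 = 1093.6600 px.
Bar area = 1093.6600 × 2682 ≈ 2933196 px.

2933196 pixels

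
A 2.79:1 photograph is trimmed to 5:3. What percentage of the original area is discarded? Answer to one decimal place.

40.3%

5:3 is narrower than 2.79:1, so the crop keeps the full height and trims the width.
Area ratio = (1.667)/(2.790) = 59.74%; the remaining 40.26% is cropped out.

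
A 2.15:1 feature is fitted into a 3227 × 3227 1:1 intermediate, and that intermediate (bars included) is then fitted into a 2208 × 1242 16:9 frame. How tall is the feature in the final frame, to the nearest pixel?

578 px

First fit — 2.15:1 into 3227×3227 spans the width: 3227.00 × 1500.93.
The 1:1 canvas is height-limited in 2208×1242, giving 1242.00 × 1242.00; scale factor 0.3849.
So the feature's height is 1500.93 × 0.3849 ≈ 577.67.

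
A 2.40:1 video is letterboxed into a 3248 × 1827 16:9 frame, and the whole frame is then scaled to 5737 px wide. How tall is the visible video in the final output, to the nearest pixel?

In the 3248×1827 frame the video fills the width: height = 3248 / 2.400 ≈ 1353.33 px.
The frame scales by 5737/3248 = 1.7663; 1353.33 × 1.7663 ≈ 2390.42 px.

2390 px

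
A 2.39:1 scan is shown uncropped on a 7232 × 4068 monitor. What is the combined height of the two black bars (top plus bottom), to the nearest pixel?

2.39:1 is wider than 16×9, so it spans the full width.
That makes the image 3025.94 px tall (7232 / 2.390).
4068 − 3025.94 = 1042.06 px of bars.

1042 px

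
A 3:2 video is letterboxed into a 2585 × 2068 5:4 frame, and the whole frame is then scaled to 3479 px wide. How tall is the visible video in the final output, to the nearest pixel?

At 2585×2068 the video is width-limited, so height = 2585 × 2/3 ≈ 1723.33 px.
Scaling 2585 → 3479 is ×1.3458, so the height becomes 1723.33 × 1.3458 ≈ 2319.33 px.

2319 px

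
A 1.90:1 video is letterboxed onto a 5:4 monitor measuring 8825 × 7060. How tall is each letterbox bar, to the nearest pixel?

1208 px

Since 1.900 > 1.250, the video is width-limited.
Content height = 8825 / 1.900 ≈ 4644.74 px.
7060 − 4644.74 = 2415.26 px of bars (1207.63 each).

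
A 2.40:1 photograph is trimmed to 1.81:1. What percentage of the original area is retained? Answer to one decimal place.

The height stays; only width is cut (since 1.81:1 is narrower than 2.40:1).
(1.810)/(2.400) ≈ 0.754 of the area survives.

75.4%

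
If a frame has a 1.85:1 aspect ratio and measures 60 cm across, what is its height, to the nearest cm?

32 cm

Height = 60 / 1.850 = 32.43.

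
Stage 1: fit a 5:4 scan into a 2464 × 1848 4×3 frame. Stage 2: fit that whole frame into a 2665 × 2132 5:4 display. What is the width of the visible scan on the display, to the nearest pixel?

First fit — 5:4 into 2464×1848 spans the height: 2310.00 × 1848.00.
4×3 in 2665×2132: fills the width, so the intermediate becomes 2665.00 × 1998.75 — a scale of ×1.0816.
The scan scales with it: width 2310.00 × 1.0816 ≈ 2498.44.

2498 px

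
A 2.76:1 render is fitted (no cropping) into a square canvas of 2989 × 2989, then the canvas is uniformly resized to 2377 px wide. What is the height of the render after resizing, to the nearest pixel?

861 px

At 2989×2989 the render is width-limited, so height = 2989 / 2.760 ≈ 1082.97 px.
Resizing to 2377 px wide multiplies everything by 0.7952: 1082.97 → 861.23 px.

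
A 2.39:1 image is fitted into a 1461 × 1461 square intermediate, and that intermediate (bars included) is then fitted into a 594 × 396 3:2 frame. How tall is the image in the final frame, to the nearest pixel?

2.39:1 in 1461×1461: fills the width, so the image is 1461.00 × 611.30.
square in 594×396: fills the height, so the intermediate becomes 396.00 × 396.00 — a scale of ×0.2710.
So the image's height is 611.30 × 0.2710 ≈ 165.69.

166 px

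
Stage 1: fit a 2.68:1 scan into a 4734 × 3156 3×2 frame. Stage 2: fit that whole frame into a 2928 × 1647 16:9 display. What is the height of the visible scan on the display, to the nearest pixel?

922 px

First fit — 2.68:1 into 4734×3156 spans the width: 4734.00 × 1766.42.
Second fit — the 3×2 canvas into 2928×1647 spans the height: 2470.50 × 1647.00 (×0.5219 from 4734×3156).
Applying the same ×0.5219: 1766.42 → 921.83.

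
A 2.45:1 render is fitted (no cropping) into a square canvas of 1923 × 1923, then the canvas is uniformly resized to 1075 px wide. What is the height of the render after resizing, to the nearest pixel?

At 1923×1923 the render is width-limited, so height = 1923 / 2.450 ≈ 784.90 px.
Scaling 1923 → 1075 is ×0.5590, so the height becomes 784.90 × 0.5590 ≈ 438.78 px.

439 px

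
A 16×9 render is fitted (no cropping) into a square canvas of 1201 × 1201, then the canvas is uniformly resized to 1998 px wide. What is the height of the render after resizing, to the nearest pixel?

1124 px

In the 1201×1201 frame the render fills the width: height = 1201 × 9/16 ≈ 675.56 px.
Scaling 1201 → 1998 is ×1.6636, so the height becomes 675.56 × 1.6636 ≈ 1123.88 px.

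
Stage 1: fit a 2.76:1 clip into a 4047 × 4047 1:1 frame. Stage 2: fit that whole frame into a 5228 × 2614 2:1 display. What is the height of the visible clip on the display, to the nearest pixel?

947 px

2.76:1 in 4047×4047: fills the width, so the clip is 4047.00 × 1466.30.
Second fit — the 1:1 canvas into 5228×2614 spans the height: 2614.00 × 2614.00 (×0.6459 from 4047×4047).
Applying the same ×0.6459: 1466.30 → 947.10.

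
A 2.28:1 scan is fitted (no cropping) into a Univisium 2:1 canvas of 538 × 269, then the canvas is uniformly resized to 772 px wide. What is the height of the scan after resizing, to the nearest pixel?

Fitted into 538×269, the scan spans the width; its height is 538 / 2.280 ≈ 235.96 px.
Scaling 538 → 772 is ×1.4349, so the height becomes 235.96 × 1.4349 ≈ 338.60 px.

339 px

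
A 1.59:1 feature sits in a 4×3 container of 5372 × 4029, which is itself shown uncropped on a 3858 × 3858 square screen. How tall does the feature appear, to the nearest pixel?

2426 px

Inside the 5372×4029 canvas the feature is width-limited at 5372.00 × 3378.62.
4×3 in 3858×3858: fills the width, so the intermediate becomes 3858.00 × 2893.50 — a scale of ×0.7182.
The feature scales with it: height 3378.62 × 0.7182 ≈ 2426.42.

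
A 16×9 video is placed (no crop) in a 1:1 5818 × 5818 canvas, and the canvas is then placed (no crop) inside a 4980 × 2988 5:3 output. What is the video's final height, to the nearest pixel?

1681 px

16×9 in 5818×5818: fills the width, so the video is 5818.00 × 3272.62.
Second fit — the 1:1 canvas into 4980×2988 spans the height: 2988.00 × 2988.00 (×0.5136 from 5818×5818).
So the video's height is 3272.62 × 0.5136 ≈ 1680.75.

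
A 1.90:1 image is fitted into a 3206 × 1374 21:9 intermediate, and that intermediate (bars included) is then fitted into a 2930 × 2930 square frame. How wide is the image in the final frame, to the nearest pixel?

2386 px

1.90:1 in 3206×1374: fills the height, so the image is 2610.60 × 1374.00.
21:9 in 2930×2930: fills the width, so the intermediate becomes 2930.00 × 1255.71 — a scale of ×0.9139.
Applying the same ×0.9139: 2610.60 → 2385.86.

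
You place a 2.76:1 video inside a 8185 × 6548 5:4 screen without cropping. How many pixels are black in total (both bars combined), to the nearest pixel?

29322110 pixels

2.76:1 (2.760) > 5:4 (1.250), so the video fills the width.
That makes the image 2965.5797 px tall (8185 / 2.760).
Black = 6548 − 2965.5797 = 3582.4203 px.
Bar area = 3582.4203 × 8185 ≈ 29322110 px.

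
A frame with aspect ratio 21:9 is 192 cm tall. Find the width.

448 cm

At 21:9, 192 / 9 × 21 ≈ 448.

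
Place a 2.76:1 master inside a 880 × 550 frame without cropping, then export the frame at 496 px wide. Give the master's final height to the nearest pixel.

180 px

At 880×550 the master is width-limited, so height = 880 / 2.760 ≈ 318.84 px.
Scaling 880 → 496 is ×0.5636, so the height becomes 318.84 × 0.5636 ≈ 179.71 px.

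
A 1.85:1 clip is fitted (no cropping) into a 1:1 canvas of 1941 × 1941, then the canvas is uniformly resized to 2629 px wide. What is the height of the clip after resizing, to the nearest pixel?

1421 px

In the 1941×1941 frame the clip fills the width: height = 1941 / 1.850 ≈ 1049.19 px.
Scaling 1941 → 2629 is ×1.3545, so the height becomes 1049.19 × 1.3545 ≈ 1421.08 px.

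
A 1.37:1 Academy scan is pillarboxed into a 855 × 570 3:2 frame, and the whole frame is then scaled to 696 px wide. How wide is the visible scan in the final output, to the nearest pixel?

In the 855×570 frame the scan fills the height: width = 570 × 1.370 ≈ 780.90 px.
Resizing to 696 px wide multiplies everything by 0.8140: 780.90 → 635.68 px.

636 px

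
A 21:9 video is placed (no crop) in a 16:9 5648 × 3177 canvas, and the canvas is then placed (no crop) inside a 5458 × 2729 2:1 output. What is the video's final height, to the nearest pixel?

2079 px

21:9 in 5648×3177: fills the width, so the video is 5648.00 × 2420.57.
Second fit — the 16:9 canvas into 5458×2729 spans the height: 4851.56 × 2729.00 (×0.8590 from 5648×3177).
Applying the same ×0.8590: 2420.57 → 2079.24.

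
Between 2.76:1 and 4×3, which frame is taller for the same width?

2.76 and 4×3 = 1.333; 2.76 > 1.333. The smaller width-to-height ratio is the taller frame.

4×3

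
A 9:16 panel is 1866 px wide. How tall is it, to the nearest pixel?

3317 px

1866·16/9 = 3317.33.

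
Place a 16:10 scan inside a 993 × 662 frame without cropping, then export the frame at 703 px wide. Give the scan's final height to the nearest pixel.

439 px

In the 993×662 frame the scan fills the width: height = 993 × 10/16 ≈ 620.62 px.
Scaling 993 → 703 is ×0.7080, so the height becomes 620.62 × 0.7080 ≈ 439.38 px.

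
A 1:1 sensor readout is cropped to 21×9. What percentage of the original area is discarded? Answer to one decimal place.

57.1%

Going from 1:1 to 21×9 means cutting height while keeping width.
(1.000)/(2.333) ≈ 0.429 of the area survives, leaving 57.14% discarded.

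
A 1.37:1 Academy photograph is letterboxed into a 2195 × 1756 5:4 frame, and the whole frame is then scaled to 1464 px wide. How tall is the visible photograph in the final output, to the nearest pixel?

At 2195×1756 the photograph is width-limited, so height = 2195 / 1.370 ≈ 1602.19 px.
The frame scales by 1464/2195 = 0.6670; 1602.19 × 0.6670 ≈ 1068.61 px.

1069 px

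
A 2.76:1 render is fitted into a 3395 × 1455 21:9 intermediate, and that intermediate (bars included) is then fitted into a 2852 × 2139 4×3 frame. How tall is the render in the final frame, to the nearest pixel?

First fit — 2.76:1 into 3395×1455 spans the width: 3395.00 × 1230.07.
21:9 in 2852×2139: fills the width, so the intermediate becomes 2852.00 × 1222.29 — a scale of ×0.8401.
The render scales with it: height 1230.07 × 0.8401 ≈ 1033.33.

1033 px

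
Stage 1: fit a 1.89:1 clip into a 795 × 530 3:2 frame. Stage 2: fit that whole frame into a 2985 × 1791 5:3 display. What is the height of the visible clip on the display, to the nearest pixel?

Inside the 795×530 canvas the clip is width-limited at 795.00 × 420.63.
The 3:2 canvas is height-limited in 2985×1791, giving 2686.50 × 1791.00; scale factor 3.3792.
The clip scales with it: height 420.63 × 3.3792 ≈ 1421.43.

1421 px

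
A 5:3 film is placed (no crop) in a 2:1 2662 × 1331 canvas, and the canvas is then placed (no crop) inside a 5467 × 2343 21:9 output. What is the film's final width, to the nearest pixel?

3905 px

Inside the 2662×1331 canvas the film is height-limited at 2218.33 × 1331.00.
The 2:1 canvas is height-limited in 5467×2343, giving 4686.00 × 2343.00; scale factor 1.7603.
The film scales with it: width 2218.33 × 1.7603 ≈ 3905.00.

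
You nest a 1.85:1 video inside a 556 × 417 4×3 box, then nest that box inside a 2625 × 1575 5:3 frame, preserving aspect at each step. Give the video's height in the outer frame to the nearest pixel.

1135 px

Inside the 556×417 canvas the video is width-limited at 556.00 × 300.54.
The 4×3 canvas is height-limited in 2625×1575, giving 2100.00 × 1575.00; scale factor 3.7770.
The video scales with it: height 300.54 × 3.7770 ≈ 1135.14.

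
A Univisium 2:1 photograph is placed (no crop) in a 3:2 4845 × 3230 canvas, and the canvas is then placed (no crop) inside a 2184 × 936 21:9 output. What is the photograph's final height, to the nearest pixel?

702 px

Inside the 4845×3230 canvas the photograph is width-limited at 4845.00 × 2422.50.
Second fit — the 3:2 canvas into 2184×936 spans the height: 1404.00 × 936.00 (×0.2898 from 4845×3230).
Applying the same ×0.2898: 2422.50 → 702.00.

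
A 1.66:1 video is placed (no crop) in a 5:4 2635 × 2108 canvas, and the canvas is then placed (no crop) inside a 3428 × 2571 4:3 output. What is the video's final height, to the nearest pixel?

First fit — 1.66:1 into 2635×2108 spans the width: 2635.00 × 1587.35.
Second fit — the 5:4 canvas into 3428×2571 spans the height: 3213.75 × 2571.00 (×1.2196 from 2635×2108).
The video scales with it: height 1587.35 × 1.2196 ≈ 1935.99.

1936 px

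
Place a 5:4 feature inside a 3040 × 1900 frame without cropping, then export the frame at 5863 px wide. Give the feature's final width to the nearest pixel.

4580 px

In the 3040×1900 frame the feature fills the height: width = 1900 × 5/4 ≈ 2375.00 px.
Resizing to 5863 px wide multiplies everything by 1.9286: 2375.00 → 4580.47 px.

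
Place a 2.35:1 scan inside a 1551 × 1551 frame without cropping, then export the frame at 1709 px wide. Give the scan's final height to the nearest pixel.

727 px

At 1551×1551 the scan is width-limited, so height = 1551 / 2.350 ≈ 660.00 px.
Scaling 1551 → 1709 is ×1.1019, so the height becomes 660.00 × 1.1019 ≈ 727.23 px.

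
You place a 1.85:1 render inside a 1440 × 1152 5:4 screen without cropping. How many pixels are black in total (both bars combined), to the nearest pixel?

Since 1.850 > 1.250, the render is width-limited.
That makes the image 778.3784 px tall (1440 / 1.850).
Leftover height: 1152 − 778.3784 = 373.6216 px.
Across the 1440-px span: 373.6216 × 1440 ≈ 538015 px.

538015 pixels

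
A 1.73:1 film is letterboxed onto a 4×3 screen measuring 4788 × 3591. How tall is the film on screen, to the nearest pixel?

2768 px

1.73:1 is wider than 4×3, so it spans the full width.
That makes the image 2767.63 px tall (4788 / 1.730).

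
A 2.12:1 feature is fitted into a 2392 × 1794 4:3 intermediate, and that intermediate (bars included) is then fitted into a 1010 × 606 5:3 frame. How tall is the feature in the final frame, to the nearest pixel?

381 px

First fit — 2.12:1 into 2392×1794 spans the width: 2392.00 × 1128.30.
The 4:3 canvas is height-limited in 1010×606, giving 808.00 × 606.00; scale factor 0.3378.
Applying the same ×0.3378: 1128.30 → 381.13.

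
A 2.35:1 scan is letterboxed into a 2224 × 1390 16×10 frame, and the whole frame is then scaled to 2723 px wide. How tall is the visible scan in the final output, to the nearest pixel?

1159 px

In the 2224×1390 frame the scan fills the width: height = 2224 / 2.350 ≈ 946.38 px.
Resizing to 2723 px wide multiplies everything by 1.2244: 946.38 → 1158.72 px.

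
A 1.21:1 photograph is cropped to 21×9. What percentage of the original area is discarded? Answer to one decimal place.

21×9 is wider than 1.21:1, so the crop keeps the full width and trims the height.
Fraction kept = (1.210)/(2.333) ≈ 51.86%, so 48.14% is lost.

48.1%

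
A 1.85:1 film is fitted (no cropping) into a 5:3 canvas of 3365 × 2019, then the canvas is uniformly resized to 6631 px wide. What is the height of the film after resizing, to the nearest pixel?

In the 3365×2019 frame the film fills the width: height = 3365 / 1.850 ≈ 1818.92 px.
Resizing to 6631 px wide multiplies everything by 1.9706: 1818.92 → 3584.32 px.

3584 px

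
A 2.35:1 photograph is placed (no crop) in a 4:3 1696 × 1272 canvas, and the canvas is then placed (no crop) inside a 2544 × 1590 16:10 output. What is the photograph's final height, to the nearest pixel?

902 px

2.35:1 in 1696×1272: fills the width, so the photograph is 1696.00 × 721.70.
The 4:3 canvas is height-limited in 2544×1590, giving 2120.00 × 1590.00; scale factor 1.2500.
So the photograph's height is 721.70 × 1.2500 ≈ 902.13.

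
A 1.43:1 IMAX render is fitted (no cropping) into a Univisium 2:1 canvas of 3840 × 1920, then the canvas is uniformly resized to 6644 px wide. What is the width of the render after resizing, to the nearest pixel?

Fitted into 3840×1920, the render spans the height; its width is 1920 × 1.430 ≈ 2745.60 px.
Scaling 3840 → 6644 is ×1.7302, so the width becomes 2745.60 × 1.7302 ≈ 4750.46 px.

4750 px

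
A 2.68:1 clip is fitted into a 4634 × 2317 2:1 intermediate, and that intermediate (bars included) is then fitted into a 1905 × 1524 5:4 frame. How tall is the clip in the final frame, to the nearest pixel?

711 px

Inside the 4634×2317 canvas the clip is width-limited at 4634.00 × 1729.10.
2:1 in 1905×1524: fills the width, so the intermediate becomes 1905.00 × 952.50 — a scale of ×0.4111.
Applying the same ×0.4111: 1729.10 → 710.82.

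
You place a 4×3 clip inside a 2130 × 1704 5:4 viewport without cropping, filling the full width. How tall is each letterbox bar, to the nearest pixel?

53 px

That makes the image 1597.50 px tall (2130 × 3/4).
Black = 1704 − 1597.50 = 106.50 px, or 53.25 per bar.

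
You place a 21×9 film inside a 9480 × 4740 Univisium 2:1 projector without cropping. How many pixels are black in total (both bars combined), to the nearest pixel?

21×9 is wider than Univisium 2:1, so it spans the full width.
Content height = 9480 × 9/21 ≈ 4062.8571 px.
4740 − 4062.8571 = 677.1429 px of bars.
That's 677.1429 × 9480 ≈ 6419314 black pixels.

6419314 pixels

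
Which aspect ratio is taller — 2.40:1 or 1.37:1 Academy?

1.37:1 Academy

2.4 and 1.37; 2.4 > 1.37. The smaller width-to-height ratio is the taller frame.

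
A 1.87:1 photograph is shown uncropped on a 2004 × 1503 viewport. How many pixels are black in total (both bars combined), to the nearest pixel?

1.87:1 is wider than 4:3, so it spans the full width.
Content height = 2004 / 1.870 ≈ 1071.6578 px.
Black = 1503 − 1071.6578 = 431.3422 px.
That's 431.3422 × 2004 ≈ 864410 black pixels.

864410 pixels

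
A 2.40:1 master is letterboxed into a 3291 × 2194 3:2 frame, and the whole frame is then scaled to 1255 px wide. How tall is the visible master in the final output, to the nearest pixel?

523 px

Fitted into 3291×2194, the master spans the width; its height is 3291 / 2.400 ≈ 1371.25 px.
Scaling 3291 → 1255 is ×0.3813, so the height becomes 1371.25 × 0.3813 ≈ 522.92 px.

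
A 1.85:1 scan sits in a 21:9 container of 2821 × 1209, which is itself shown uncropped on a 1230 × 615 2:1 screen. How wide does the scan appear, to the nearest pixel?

Inside the 2821×1209 canvas the scan is height-limited at 2236.65 × 1209.00.
Second fit — the 21:9 canvas into 1230×615 spans the width: 1230.00 × 527.14 (×0.4360 from 2821×1209).
Applying the same ×0.4360: 2236.65 → 975.21.

975 px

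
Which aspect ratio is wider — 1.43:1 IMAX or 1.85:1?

1.43 and 1.85; 1.85 > 1.43.

1.85:1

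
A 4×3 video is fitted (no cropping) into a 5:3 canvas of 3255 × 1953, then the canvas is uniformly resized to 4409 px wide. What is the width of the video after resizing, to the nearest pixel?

At 3255×1953 the video is height-limited, so width = 1953 × 4/3 ≈ 2604.00 px.
Resizing to 4409 px wide multiplies everything by 1.3545: 2604.00 → 3527.20 px.

3527 px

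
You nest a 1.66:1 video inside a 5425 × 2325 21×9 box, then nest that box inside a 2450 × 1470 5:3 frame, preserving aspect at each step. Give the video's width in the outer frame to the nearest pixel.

1743 px

1.66:1 in 5425×2325: fills the height, so the video is 3859.50 × 2325.00.
21×9 in 2450×1470: fills the width, so the intermediate becomes 2450.00 × 1050.00 — a scale of ×0.4516.
So the video's width is 3859.50 × 0.4516 ≈ 1743.00.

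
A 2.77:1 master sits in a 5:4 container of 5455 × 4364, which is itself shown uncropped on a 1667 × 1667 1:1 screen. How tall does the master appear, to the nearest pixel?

602 px

First fit — 2.77:1 into 5455×4364 spans the width: 5455.00 × 1969.31.
5:4 in 1667×1667: fills the width, so the intermediate becomes 1667.00 × 1333.60 — a scale of ×0.3056.
So the master's height is 1969.31 × 0.3056 ≈ 601.81.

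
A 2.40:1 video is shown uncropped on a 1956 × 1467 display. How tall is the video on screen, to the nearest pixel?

2.40:1 is wider than 4×3, so it spans the full width.
Content height = 1956 / 2.400 ≈ 815.00 px.

815 px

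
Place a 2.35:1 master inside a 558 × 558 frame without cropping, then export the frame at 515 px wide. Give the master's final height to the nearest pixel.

Fitted into 558×558, the master spans the width; its height is 558 / 2.350 ≈ 237.45 px.
The frame scales by 515/558 = 0.9229; 237.45 × 0.9229 ≈ 219.15 px.

219 px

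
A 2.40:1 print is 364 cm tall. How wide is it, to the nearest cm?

874 cm

At 2.40:1, 364 × 2.400 ≈ 873.60.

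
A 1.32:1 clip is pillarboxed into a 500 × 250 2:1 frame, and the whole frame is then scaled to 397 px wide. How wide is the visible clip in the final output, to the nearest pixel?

In the 500×250 frame the clip fills the height: width = 250 × 1.320 ≈ 330.00 px.
Resizing to 397 px wide multiplies everything by 0.7940: 330.00 → 262.02 px.

262 px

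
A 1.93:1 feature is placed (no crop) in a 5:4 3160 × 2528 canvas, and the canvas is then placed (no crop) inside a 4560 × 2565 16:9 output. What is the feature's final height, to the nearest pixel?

1.93:1 in 3160×2528: fills the width, so the feature is 3160.00 × 1637.31.
Second fit — the 5:4 canvas into 4560×2565 spans the height: 3206.25 × 2565.00 (×1.0146 from 3160×2528).
So the feature's height is 1637.31 × 1.0146 ≈ 1661.27.

1661 px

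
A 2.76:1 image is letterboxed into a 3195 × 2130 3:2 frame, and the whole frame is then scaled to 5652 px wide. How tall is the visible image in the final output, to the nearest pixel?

Fitted into 3195×2130, the image spans the width; its height is 3195 / 2.760 ≈ 1157.61 px.
Resizing to 5652 px wide multiplies everything by 1.7690: 1157.61 → 2047.83 px.

2048 px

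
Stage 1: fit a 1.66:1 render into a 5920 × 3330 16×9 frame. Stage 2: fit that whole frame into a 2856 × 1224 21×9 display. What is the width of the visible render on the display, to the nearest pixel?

1.66:1 in 5920×3330: fills the height, so the render is 5527.80 × 3330.00.
Second fit — the 16×9 canvas into 2856×1224 spans the height: 2176.00 × 1224.00 (×0.3676 from 5920×3330).
Applying the same ×0.3676: 5527.80 → 2031.84.

2032 px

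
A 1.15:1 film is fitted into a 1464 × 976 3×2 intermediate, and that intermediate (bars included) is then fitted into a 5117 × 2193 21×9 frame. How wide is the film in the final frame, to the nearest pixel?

1.15:1 in 1464×976: fills the height, so the film is 1122.40 × 976.00.
3×2 in 5117×2193: fills the height, so the intermediate becomes 3289.50 × 2193.00 — a scale of ×2.2469.
Applying the same ×2.2469: 1122.40 → 2521.95.

2522 px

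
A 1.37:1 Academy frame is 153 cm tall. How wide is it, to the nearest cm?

210 cm

Width = 153 × 1.370 = 209.61.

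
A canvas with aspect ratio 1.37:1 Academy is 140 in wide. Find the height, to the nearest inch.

140 / 1.370 = 102.19.

102 in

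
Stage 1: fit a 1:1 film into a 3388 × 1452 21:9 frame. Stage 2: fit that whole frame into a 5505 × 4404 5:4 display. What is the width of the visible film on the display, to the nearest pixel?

Inside the 3388×1452 canvas the film is height-limited at 1452.00 × 1452.00.
The 21:9 canvas is width-limited in 5505×4404, giving 5505.00 × 2359.29; scale factor 1.6249.
Applying the same ×1.6249: 1452.00 → 2359.29.

2359 px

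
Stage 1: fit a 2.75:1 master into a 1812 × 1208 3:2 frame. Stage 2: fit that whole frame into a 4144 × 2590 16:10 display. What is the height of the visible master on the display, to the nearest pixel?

1413 px

Inside the 1812×1208 canvas the master is width-limited at 1812.00 × 658.91.
Second fit — the 3:2 canvas into 4144×2590 spans the height: 3885.00 × 2590.00 (×2.1440 from 1812×1208).
Applying the same ×2.1440: 658.91 → 1412.73.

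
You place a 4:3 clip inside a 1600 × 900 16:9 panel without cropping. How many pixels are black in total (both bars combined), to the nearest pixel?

Since 1.333 < 1.778, the clip is height-limited.
The clip is 900 × 4/3 ≈ 1200.0000 px wide.
1600 − 1200.0000 = 400.0000 px of bars.
Across the 900-px span: 400.0000 × 900 ≈ 360000 px.

360000 pixels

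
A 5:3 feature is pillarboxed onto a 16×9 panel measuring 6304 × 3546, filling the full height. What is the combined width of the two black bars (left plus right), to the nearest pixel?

394 px

The feature is 3546 × 5/3 ≈ 5910.00 px wide.
6304 − 5910.00 = 394.00 px of bars.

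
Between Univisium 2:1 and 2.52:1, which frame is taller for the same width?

Univisium 2:1

Univisium 2:1 = 2 and 2.52; 2.52 > 2. The smaller width-to-height ratio is the taller frame.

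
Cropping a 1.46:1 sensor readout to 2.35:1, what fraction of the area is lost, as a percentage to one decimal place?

2.35:1 is wider than 1.46:1, so the crop keeps the full width and trims the height.
Area ratio = (1.460)/(2.350) = 62.13%; the remaining 37.87% is cropped out.

37.9%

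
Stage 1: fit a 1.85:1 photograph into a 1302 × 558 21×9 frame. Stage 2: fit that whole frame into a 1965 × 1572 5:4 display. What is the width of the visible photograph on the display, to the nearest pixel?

1558 px

First fit — 1.85:1 into 1302×558 spans the height: 1032.30 × 558.00.
Second fit — the 21×9 canvas into 1965×1572 spans the width: 1965.00 × 842.14 (×1.5092 from 1302×558).
The photograph scales with it: width 1032.30 × 1.5092 ≈ 1557.96.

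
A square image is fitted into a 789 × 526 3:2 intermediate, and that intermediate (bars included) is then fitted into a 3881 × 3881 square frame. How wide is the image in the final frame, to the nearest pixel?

2587 px

square in 789×526: fills the height, so the image is 526.00 × 526.00.
The 3:2 canvas is width-limited in 3881×3881, giving 3881.00 × 2587.33; scale factor 4.9189.
The image scales with it: width 526.00 × 4.9189 ≈ 2587.33.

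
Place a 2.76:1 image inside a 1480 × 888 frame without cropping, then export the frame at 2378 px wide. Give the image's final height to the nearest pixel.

862 px

In the 1480×888 frame the image fills the width: height = 1480 / 2.760 ≈ 536.23 px.
Resizing to 2378 px wide multiplies everything by 1.6068: 536.23 → 861.59 px.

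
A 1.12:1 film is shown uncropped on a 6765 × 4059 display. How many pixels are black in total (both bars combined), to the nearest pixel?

9006596 pixels

1.12:1 is narrower than 5:3, so it spans the full height.
Content width = 4059 × 1.120 ≈ 4546.0800 px.
Black = 6765 − 4546.0800 = 2218.9200 px.
Bar area = 2218.9200 × 4059 ≈ 9006596 px.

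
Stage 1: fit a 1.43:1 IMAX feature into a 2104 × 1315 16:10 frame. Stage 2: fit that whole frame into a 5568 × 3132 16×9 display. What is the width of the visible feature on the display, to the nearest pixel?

1.43:1 IMAX in 2104×1315: fills the height, so the feature is 1880.45 × 1315.00.
The 16:10 canvas is height-limited in 5568×3132, giving 5011.20 × 3132.00; scale factor 2.3817.
The feature scales with it: width 1880.45 × 2.3817 ≈ 4478.76.

4479 px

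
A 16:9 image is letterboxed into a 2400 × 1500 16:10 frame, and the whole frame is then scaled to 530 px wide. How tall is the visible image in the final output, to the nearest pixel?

298 px

In the 2400×1500 frame the image fills the width: height = 2400 × 9/16 ≈ 1350.00 px.
Resizing to 530 px wide multiplies everything by 0.2208: 1350.00 → 298.12 px.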